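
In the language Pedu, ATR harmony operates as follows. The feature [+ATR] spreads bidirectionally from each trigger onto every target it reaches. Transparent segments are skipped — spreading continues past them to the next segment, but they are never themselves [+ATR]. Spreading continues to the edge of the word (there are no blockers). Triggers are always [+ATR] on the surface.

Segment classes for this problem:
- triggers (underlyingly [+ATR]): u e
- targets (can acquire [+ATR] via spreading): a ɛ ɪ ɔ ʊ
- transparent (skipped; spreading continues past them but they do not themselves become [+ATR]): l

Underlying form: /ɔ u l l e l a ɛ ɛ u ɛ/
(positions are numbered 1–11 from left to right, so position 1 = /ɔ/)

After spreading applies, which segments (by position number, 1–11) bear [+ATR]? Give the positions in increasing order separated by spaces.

1 2 5 7 8 9 10 11

From /u/ at 2 rightward: 3 /l/ transparent; 4 /l/ transparent; 5 /e/ is itself a trigger — this domain ends here.
From /u/ at 2 leftward: 1 /ɔ/ → [+ATR]; word edge.
From /e/ at 5 rightward: 6 /l/ transparent; 7 /a/ → [+ATR]; 8 /ɛ/ → [+ATR]; 9 /ɛ/ → [+ATR]; 10 /u/ is itself a trigger — this domain ends here.
From /e/ at 5 leftward: 4 /l/ transparent; 3 /l/ transparent; 2 /u/ is itself a trigger — this domain ends here.
From /u/ at 10 rightward: 11 /ɛ/ → [+ATR]; word edge.
From /u/ at 10 leftward: 9 /ɛ/ → [+ATR]; 8 /ɛ/ → [+ATR]; 7 /a/ → [+ATR]; 6 /l/ transparent; 5 /e/ is itself a trigger — this domain ends here.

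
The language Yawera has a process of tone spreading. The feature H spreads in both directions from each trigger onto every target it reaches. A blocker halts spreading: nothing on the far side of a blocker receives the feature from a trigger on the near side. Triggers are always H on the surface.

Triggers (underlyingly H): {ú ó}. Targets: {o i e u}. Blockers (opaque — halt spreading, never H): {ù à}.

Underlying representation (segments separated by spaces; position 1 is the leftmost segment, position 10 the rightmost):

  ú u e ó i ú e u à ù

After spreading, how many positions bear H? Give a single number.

8

From /ú/ at 1 rightward: 2 /u/ → H; 3 /e/ → H; 4 /ó/ is itself a trigger — this domain ends here.
From /ú/ at 1 leftward: word edge.
From /ó/ at 4 rightward: 5 /i/ → H; 6 /ú/ is itself a trigger — this domain ends here.
From /ó/ at 4 leftward: 3 /e/ → H; 2 /u/ → H; 1 /ú/ is itself a trigger — this domain ends here.
From /ú/ at 6 rightward: 7 /e/ → H; 8 /u/ → H; 9 /à/ blocks.
From /ú/ at 6 leftward: 5 /i/ → H; 4 /ó/ is itself a trigger — this domain ends here.
H positions on the surface: 1 2 3 4 5 6 7 8.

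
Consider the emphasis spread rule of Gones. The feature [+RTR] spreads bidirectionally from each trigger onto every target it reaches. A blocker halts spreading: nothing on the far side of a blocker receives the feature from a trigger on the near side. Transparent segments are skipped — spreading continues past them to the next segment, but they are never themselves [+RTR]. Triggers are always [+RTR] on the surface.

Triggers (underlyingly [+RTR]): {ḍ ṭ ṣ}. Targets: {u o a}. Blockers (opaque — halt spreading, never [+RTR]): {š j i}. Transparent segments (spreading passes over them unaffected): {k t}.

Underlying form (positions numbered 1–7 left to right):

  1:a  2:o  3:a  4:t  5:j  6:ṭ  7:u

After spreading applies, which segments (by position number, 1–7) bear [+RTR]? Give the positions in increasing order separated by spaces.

From /ṭ/ at 6 rightward: 7 /u/ → [+RTR]; word edge.
From /ṭ/ at 6 leftward: 5 /j/ blocks.
Targets with no active source: positions 1 2 3 stay [-emphatic].

6 7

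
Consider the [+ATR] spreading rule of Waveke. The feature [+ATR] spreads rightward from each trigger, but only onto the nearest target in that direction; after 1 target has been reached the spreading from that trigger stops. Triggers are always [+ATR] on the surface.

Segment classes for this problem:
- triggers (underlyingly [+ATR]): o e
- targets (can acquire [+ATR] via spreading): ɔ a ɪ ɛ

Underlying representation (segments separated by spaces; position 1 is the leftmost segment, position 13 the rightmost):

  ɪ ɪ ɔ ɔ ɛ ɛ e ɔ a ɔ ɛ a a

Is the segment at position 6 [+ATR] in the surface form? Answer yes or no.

no

From /e/ at 7 rightward: 8 /ɔ/ → [+ATR]; bound reached.
Targets with no active source: positions 1 2 3 4 5 6 9 10 11 12 13 stay [-ATR].
[+ATR] positions on the surface: 7 8.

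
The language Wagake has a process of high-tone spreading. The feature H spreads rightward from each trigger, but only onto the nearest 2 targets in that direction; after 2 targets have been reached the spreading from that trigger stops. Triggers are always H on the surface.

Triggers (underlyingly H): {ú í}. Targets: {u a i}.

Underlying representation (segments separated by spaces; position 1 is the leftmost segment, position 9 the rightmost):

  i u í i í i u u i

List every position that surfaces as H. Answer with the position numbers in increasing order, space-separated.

3 4 5 6 7

From /í/ at 3 rightward: 4 /i/ → H; 5 /í/ is itself a trigger — this domain ends here.
From /í/ at 5 rightward: 6 /i/ → H; 7 /u/ → H; bound reached.
Targets with no active source: positions 1 2 8 9 stay [-high tone].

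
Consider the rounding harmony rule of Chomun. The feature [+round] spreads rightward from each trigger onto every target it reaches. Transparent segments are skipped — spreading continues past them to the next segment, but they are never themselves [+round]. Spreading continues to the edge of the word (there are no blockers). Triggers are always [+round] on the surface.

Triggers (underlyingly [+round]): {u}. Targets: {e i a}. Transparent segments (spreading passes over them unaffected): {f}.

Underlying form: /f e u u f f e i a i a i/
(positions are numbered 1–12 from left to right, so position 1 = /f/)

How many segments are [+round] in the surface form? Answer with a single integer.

8

From /u/ at 3 rightward: 4 /u/ is itself a trigger — this domain ends here.
From /u/ at 4 rightward: 5 /f/ transparent; 6 /f/ transparent; 7 /e/ → [+round]; 8 /i/ → [+round]; 9 /a/ → [+round]; 10 /i/ → [+round]; 11 /a/ → [+round]; 12 /i/ → [+round]; word edge.
Target with no active source: position 2 stays [-round].
[+round] positions on the surface: 3 4 7 8 9 10 11 12.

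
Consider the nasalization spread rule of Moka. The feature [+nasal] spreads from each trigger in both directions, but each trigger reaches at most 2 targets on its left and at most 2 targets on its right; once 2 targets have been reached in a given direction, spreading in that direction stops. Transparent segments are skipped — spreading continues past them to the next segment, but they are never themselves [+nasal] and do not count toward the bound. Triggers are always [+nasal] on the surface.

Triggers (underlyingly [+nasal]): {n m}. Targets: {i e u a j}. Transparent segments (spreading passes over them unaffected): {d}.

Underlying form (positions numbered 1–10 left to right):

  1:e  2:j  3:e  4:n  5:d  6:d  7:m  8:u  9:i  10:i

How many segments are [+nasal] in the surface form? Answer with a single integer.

6

From /n/ at 4 rightward: 5 /d/ transparent; 6 /d/ transparent; 7 /m/ is itself a trigger — this domain ends here.
From /n/ at 4 leftward: 3 /e/ → [+nasal]; 2 /j/ → [+nasal]; bound reached.
From /m/ at 7 rightward: 8 /u/ → [+nasal]; 9 /i/ → [+nasal]; bound reached.
From /m/ at 7 leftward: 6 /d/ transparent; 5 /d/ transparent; 4 /n/ is itself a trigger — this domain ends here.
Targets with no active source: positions 1 10 stay [-nasal].
[+nasal] positions on the surface: 2 3 4 7 8 9.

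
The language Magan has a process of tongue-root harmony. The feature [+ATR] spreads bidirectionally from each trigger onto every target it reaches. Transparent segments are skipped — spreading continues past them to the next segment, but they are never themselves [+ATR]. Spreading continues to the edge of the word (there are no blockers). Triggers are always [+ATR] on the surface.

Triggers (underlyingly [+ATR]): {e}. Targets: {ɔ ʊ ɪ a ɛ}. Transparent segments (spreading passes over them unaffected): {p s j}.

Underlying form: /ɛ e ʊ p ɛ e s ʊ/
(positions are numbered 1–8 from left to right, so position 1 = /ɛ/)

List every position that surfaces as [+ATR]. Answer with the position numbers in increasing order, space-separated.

1 2 3 5 6 8

From /e/ at 2 rightward: 3 /ʊ/ → [+ATR]; 4 /p/ transparent; 5 /ɛ/ → [+ATR]; 6 /e/ is itself a trigger — this domain ends here.
From /e/ at 2 leftward: 1 /ɛ/ → [+ATR]; word edge.
From /e/ at 6 rightward: 7 /s/ transparent; 8 /ʊ/ → [+ATR]; word edge.
From /e/ at 6 leftward: 5 /ɛ/ → [+ATR]; 4 /p/ transparent; 3 /ʊ/ → [+ATR]; 2 /e/ is itself a trigger — this domain ends here.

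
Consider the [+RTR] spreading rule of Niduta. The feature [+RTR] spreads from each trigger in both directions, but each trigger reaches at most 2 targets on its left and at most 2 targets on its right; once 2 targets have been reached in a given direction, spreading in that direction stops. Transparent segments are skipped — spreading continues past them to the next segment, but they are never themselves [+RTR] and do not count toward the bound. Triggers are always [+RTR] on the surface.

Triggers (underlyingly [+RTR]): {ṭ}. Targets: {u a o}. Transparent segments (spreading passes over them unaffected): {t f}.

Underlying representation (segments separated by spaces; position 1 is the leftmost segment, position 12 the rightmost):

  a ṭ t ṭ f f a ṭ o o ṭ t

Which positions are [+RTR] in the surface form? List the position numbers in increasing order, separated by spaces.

1 2 4 7 8 9 10 11

From /ṭ/ at 2 rightward: 3 /t/ transparent; 4 /ṭ/ is itself a trigger — this domain ends here.
From /ṭ/ at 2 leftward: 1 /a/ → [+RTR]; word edge.
From /ṭ/ at 4 rightward: 5 /f/ transparent; 6 /f/ transparent; 7 /a/ → [+RTR]; 8 /ṭ/ is itself a trigger — this domain ends here.
From /ṭ/ at 4 leftward: 3 /t/ transparent; 2 /ṭ/ is itself a trigger — this domain ends here.
From /ṭ/ at 8 rightward: 9 /o/ → [+RTR]; 10 /o/ → [+RTR]; bound reached.
From /ṭ/ at 8 leftward: 7 /a/ → [+RTR]; 6 /f/ transparent; 5 /f/ transparent; 4 /ṭ/ is itself a trigger — this domain ends here.
From /ṭ/ at 11 rightward: 12 /t/ transparent; word edge.
From /ṭ/ at 11 leftward: 10 /o/ → [+RTR]; 9 /o/ → [+RTR]; bound reached.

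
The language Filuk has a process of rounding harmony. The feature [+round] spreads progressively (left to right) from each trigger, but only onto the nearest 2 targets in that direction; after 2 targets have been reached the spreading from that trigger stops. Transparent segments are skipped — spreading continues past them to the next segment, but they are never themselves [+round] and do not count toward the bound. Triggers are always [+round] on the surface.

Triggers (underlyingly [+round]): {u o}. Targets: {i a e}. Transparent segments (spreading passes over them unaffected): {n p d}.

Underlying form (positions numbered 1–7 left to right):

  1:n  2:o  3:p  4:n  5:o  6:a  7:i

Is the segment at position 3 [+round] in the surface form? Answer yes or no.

From /o/ at 2 rightward: 3 /p/ transparent; 4 /n/ transparent; 5 /o/ is itself a trigger — this domain ends here.
From /o/ at 5 rightward: 6 /a/ → [+round]; 7 /i/ → [+round]; bound reached.
[+round] positions on the surface: 2 5 6 7.

no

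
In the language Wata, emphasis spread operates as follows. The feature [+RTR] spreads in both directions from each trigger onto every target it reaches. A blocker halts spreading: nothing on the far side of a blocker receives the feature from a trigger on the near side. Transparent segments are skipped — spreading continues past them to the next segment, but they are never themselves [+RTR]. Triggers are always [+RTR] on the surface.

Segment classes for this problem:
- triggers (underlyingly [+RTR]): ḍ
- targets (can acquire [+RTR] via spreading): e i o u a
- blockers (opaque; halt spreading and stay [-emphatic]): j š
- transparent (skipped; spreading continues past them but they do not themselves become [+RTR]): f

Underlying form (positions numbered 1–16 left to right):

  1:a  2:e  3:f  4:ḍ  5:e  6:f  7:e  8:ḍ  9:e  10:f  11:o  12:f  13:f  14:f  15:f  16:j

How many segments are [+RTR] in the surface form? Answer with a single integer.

8

From /ḍ/ at 4 rightward: 5 /e/ → [+RTR]; 6 /f/ transparent; 7 /e/ → [+RTR]; 8 /ḍ/ is itself a trigger — this domain ends here.
From /ḍ/ at 4 leftward: 3 /f/ transparent; 2 /e/ → [+RTR]; 1 /a/ → [+RTR]; word edge.
From /ḍ/ at 8 rightward: 9 /e/ → [+RTR]; 10 /f/ transparent; 11 /o/ → [+RTR]; 12 /f/ transparent; 13 /f/ transparent; 14 /f/ transparent; 15 /f/ transparent; 16 /j/ blocks.
From /ḍ/ at 8 leftward: 7 /e/ → [+RTR]; 6 /f/ transparent; 5 /e/ → [+RTR]; 4 /ḍ/ is itself a trigger — this domain ends here.
[+RTR] positions on the surface: 1 2 4 5 7 8 9 11.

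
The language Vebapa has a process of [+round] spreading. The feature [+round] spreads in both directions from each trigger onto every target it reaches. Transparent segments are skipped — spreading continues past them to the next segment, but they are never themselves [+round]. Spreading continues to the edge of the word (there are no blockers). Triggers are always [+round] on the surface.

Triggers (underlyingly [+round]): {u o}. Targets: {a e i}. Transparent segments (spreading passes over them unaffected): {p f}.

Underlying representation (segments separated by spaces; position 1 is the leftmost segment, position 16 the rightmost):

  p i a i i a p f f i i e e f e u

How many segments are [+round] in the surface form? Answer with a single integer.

11

From /u/ at 16 rightward: word edge.
From /u/ at 16 leftward: 15 /e/ → [+round]; 14 /f/ transparent; 13 /e/ → [+round]; 12 /e/ → [+round]; 11 /i/ → [+round]; 10 /i/ → [+round]; 9 /f/ transparent; 8 /f/ transparent; 7 /p/ transparent; 6 /a/ → [+round]; 5 /i/ → [+round]; 4 /i/ → [+round]; 3 /a/ → [+round]; 2 /i/ → [+round]; 1 /p/ transparent; word edge.
[+round] positions on the surface: 2 3 4 5 6 10 11 12 13 15 16.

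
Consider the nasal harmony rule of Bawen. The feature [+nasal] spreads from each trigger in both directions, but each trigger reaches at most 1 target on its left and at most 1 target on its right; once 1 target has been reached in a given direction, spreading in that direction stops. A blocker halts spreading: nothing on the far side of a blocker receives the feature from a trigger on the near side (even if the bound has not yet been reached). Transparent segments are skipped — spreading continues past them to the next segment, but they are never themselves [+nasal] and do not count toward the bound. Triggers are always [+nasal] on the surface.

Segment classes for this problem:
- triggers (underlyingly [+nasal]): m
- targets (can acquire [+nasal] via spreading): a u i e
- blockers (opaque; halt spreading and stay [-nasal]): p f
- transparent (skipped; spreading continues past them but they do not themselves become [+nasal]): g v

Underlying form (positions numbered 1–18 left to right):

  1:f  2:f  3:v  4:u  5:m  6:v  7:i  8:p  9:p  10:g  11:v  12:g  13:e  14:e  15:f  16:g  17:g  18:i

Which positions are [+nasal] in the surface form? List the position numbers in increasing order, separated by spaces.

4 5 7

From /m/ at 5 rightward: 6 /v/ transparent; 7 /i/ → [+nasal]; bound reached.
From /m/ at 5 leftward: 4 /u/ → [+nasal]; bound reached.
Targets with no active source: positions 13 14 18 stay [-nasal].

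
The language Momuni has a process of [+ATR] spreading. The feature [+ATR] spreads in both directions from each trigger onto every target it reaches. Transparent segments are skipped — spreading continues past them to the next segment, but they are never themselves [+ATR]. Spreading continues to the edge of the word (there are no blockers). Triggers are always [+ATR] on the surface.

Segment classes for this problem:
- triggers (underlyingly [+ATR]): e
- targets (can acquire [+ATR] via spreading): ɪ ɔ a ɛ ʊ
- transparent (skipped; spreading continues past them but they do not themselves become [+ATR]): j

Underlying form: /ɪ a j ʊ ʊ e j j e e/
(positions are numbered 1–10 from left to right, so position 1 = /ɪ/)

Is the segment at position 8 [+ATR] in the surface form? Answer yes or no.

no

From /e/ at 6 rightward: 7 /j/ transparent; 8 /j/ transparent; 9 /e/ is itself a trigger — this domain ends here.
From /e/ at 6 leftward: 5 /ʊ/ → [+ATR]; 4 /ʊ/ → [+ATR]; 3 /j/ transparent; 2 /a/ → [+ATR]; 1 /ɪ/ → [+ATR]; word edge.
From /e/ at 9 rightward: 10 /e/ is itself a trigger — this domain ends here.
From /e/ at 9 leftward: 8 /j/ transparent; 7 /j/ transparent; 6 /e/ is itself a trigger — this domain ends here.
From /e/ at 10 rightward: word edge.
From /e/ at 10 leftward: 9 /e/ is itself a trigger — this domain ends here.
[+ATR] positions on the surface: 1 2 4 5 6 9 10.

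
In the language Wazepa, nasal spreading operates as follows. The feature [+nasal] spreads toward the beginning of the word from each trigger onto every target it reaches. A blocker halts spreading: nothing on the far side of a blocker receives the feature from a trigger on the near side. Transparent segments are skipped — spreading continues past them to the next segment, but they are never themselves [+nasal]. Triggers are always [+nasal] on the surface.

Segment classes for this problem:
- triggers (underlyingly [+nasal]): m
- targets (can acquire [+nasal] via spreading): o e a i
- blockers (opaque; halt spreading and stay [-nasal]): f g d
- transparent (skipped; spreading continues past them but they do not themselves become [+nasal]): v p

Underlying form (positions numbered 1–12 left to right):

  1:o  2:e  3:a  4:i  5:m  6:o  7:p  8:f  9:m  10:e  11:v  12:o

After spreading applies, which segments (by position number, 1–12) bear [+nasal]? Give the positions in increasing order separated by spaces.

1 2 3 4 5 9

From /m/ at 5 leftward: 4 /i/ → [+nasal]; 3 /a/ → [+nasal]; 2 /e/ → [+nasal]; 1 /o/ → [+nasal]; word edge.
From /m/ at 9 leftward: 8 /f/ blocks.
Targets with no active source: positions 6 10 12 stay [-nasal].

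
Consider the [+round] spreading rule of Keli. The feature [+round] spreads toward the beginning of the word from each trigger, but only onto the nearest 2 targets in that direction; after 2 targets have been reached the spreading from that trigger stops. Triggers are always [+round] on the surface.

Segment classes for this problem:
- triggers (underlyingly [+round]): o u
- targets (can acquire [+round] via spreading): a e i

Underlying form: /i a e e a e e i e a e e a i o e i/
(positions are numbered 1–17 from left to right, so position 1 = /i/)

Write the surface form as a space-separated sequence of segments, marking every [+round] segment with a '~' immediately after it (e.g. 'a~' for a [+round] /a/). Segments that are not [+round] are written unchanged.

i a e e a e e i e a e e a~ i~ o~ e i

From /o/ at 15 leftward: 14 /i/ → [+round]; 13 /a/ → [+round]; bound reached.
Targets with no active source: positions 1 2 3 4 5 6 7 8 9 10 11 12 16 17 stay [-round].
[+round] positions on the surface: 13 14 15.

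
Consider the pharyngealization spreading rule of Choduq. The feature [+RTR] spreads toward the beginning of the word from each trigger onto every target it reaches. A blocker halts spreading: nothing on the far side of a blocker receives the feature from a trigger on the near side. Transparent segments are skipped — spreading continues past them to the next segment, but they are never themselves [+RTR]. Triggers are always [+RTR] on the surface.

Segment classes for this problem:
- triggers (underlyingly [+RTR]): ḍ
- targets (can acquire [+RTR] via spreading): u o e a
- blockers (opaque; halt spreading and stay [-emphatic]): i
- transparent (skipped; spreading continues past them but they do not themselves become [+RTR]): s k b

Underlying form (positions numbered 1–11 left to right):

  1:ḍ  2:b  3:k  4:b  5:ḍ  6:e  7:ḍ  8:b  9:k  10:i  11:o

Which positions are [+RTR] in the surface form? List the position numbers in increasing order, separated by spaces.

1 5 6 7

From /ḍ/ at 1 leftward: word edge.
From /ḍ/ at 5 leftward: 4 /b/ transparent; 3 /k/ transparent; 2 /b/ transparent; 1 /ḍ/ is itself a trigger — this domain ends here.
From /ḍ/ at 7 leftward: 6 /e/ → [+RTR]; 5 /ḍ/ is itself a trigger — this domain ends here.
Target with no active source: position 11 stays [-emphatic].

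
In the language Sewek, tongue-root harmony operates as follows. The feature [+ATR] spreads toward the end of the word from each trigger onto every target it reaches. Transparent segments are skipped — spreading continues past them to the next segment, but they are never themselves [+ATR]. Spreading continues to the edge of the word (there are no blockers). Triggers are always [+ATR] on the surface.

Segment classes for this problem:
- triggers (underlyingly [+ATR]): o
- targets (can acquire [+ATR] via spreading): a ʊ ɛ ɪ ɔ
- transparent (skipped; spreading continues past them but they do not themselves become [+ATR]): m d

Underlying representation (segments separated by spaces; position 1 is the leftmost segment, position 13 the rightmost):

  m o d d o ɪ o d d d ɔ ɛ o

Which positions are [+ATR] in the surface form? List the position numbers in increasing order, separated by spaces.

2 5 6 7 11 12 13

From /o/ at 2 rightward: 3 /d/ transparent; 4 /d/ transparent; 5 /o/ is itself a trigger — this domain ends here.
From /o/ at 5 rightward: 6 /ɪ/ → [+ATR]; 7 /o/ is itself a trigger — this domain ends here.
From /o/ at 7 rightward: 8 /d/ transparent; 9 /d/ transparent; 10 /d/ transparent; 11 /ɔ/ → [+ATR]; 12 /ɛ/ → [+ATR]; 13 /o/ is itself a trigger — this domain ends here.
From /o/ at 13 rightward: word edge.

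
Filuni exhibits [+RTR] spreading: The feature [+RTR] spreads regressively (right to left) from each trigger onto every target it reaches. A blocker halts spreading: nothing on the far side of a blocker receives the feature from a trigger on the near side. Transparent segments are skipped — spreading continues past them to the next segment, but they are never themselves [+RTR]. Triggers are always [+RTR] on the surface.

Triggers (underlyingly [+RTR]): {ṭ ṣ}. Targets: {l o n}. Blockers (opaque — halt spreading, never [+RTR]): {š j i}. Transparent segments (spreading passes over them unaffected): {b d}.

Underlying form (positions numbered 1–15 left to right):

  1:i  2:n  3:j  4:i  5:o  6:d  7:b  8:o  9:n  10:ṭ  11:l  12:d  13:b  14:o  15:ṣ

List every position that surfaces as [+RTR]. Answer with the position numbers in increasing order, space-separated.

From /ṭ/ at 10 leftward: 9 /n/ → [+RTR]; 8 /o/ → [+RTR]; 7 /b/ transparent; 6 /d/ transparent; 5 /o/ → [+RTR]; 4 /i/ blocks.
From /ṣ/ at 15 leftward: 14 /o/ → [+RTR]; 13 /b/ transparent; 12 /d/ transparent; 11 /l/ → [+RTR]; 10 /ṭ/ is itself a trigger — this domain ends here.
Target with no active source: position 2 stays [-emphatic].

5 8 9 10 11 14 15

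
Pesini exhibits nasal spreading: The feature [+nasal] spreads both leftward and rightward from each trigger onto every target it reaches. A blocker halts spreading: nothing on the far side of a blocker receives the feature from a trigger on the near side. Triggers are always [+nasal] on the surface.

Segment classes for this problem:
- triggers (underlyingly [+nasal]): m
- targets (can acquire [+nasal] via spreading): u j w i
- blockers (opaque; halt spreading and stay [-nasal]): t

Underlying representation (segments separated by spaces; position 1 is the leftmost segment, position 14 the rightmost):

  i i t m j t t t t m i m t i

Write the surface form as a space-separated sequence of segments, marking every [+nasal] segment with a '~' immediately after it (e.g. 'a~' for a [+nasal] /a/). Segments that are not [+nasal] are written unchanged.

i i t m~ j~ t t t t m~ i~ m~ t i

From /m/ at 4 rightward: 5 /j/ → [+nasal]; 6 /t/ blocks.
From /m/ at 4 leftward: 3 /t/ blocks.
From /m/ at 10 rightward: 11 /i/ → [+nasal]; 12 /m/ is itself a trigger — this domain ends here.
From /m/ at 10 leftward: 9 /t/ blocks.
From /m/ at 12 rightward: 13 /t/ blocks.
From /m/ at 12 leftward: 11 /i/ → [+nasal]; 10 /m/ is itself a trigger — this domain ends here.
Targets with no active source: positions 1 2 14 stay [-nasal].
[+nasal] positions on the surface: 4 5 10 11 12.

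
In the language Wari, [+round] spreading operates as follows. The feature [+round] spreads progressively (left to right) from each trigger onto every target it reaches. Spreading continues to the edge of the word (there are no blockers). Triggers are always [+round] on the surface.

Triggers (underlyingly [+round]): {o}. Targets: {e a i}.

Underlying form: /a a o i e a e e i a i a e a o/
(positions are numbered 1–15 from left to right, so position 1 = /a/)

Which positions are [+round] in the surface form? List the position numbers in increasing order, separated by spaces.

From /o/ at 3 rightward: 4 /i/ → [+round]; 5 /e/ → [+round]; 6 /a/ → [+round]; 7 /e/ → [+round]; 8 /e/ → [+round]; 9 /i/ → [+round]; 10 /a/ → [+round]; 11 /i/ → [+round]; 12 /a/ → [+round]; 13 /e/ → [+round]; 14 /a/ → [+round]; 15 /o/ is itself a trigger — this domain ends here.
From /o/ at 15 rightward: word edge.
Targets with no active source: positions 1 2 stay [-round].

3 4 5 6 7 8 9 10 11 12 13 14 15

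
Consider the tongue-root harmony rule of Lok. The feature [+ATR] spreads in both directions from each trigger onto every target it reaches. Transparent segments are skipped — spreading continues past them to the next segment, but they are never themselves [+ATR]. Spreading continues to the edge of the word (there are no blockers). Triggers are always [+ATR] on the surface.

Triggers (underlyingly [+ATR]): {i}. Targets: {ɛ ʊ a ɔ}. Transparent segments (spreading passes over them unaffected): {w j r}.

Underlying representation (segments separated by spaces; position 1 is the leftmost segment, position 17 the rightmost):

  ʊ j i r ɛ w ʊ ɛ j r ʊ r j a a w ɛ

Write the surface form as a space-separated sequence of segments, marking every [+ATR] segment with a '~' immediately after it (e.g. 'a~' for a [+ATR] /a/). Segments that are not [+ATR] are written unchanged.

From /i/ at 3 rightward: 4 /r/ transparent; 5 /ɛ/ → [+ATR]; 6 /w/ transparent; 7 /ʊ/ → [+ATR]; 8 /ɛ/ → [+ATR]; 9 /j/ transparent; 10 /r/ transparent; 11 /ʊ/ → [+ATR]; 12 /r/ transparent; 13 /j/ transparent; 14 /a/ → [+ATR]; 15 /a/ → [+ATR]; 16 /w/ transparent; 17 /ɛ/ → [+ATR]; word edge.
From /i/ at 3 leftward: 2 /j/ transparent; 1 /ʊ/ → [+ATR]; word edge.
[+ATR] positions on the surface: 1 3 5 7 8 11 14 15 17.

ʊ~ j i~ r ɛ~ w ʊ~ ɛ~ j r ʊ~ r j a~ a~ w ɛ~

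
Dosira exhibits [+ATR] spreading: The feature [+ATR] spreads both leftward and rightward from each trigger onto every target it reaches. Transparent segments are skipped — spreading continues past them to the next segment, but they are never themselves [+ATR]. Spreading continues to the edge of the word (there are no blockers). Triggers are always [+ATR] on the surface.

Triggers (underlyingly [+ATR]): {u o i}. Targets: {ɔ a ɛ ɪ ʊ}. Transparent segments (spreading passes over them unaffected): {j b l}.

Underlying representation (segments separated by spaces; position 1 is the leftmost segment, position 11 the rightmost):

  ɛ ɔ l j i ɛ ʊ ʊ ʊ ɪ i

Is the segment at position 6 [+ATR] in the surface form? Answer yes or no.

yes

From /i/ at 5 rightward: 6 /ɛ/ → [+ATR]; 7 /ʊ/ → [+ATR]; 8 /ʊ/ → [+ATR]; 9 /ʊ/ → [+ATR]; 10 /ɪ/ → [+ATR]; 11 /i/ is itself a trigger — this domain ends here.
From /i/ at 5 leftward: 4 /j/ transparent; 3 /l/ transparent; 2 /ɔ/ → [+ATR]; 1 /ɛ/ → [+ATR]; word edge.
From /i/ at 11 rightward: word edge.
From /i/ at 11 leftward: 10 /ɪ/ → [+ATR]; 9 /ʊ/ → [+ATR]; 8 /ʊ/ → [+ATR]; 7 /ʊ/ → [+ATR]; 6 /ɛ/ → [+ATR]; 5 /i/ is itself a trigger — this domain ends here.
[+ATR] positions on the surface: 1 2 5 6 7 8 9 10 11.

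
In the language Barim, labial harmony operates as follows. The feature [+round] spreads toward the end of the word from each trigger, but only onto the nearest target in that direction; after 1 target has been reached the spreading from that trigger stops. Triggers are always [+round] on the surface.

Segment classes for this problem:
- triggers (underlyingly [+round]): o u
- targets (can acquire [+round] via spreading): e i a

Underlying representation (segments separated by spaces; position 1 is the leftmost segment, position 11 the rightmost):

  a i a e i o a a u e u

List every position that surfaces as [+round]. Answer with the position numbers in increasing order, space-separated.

6 7 9 10 11

From /o/ at 6 rightward: 7 /a/ → [+round]; bound reached.
From /u/ at 9 rightward: 10 /e/ → [+round]; bound reached.
From /u/ at 11 rightward: word edge.
Targets with no active source: positions 1 2 3 4 5 8 stay [-round].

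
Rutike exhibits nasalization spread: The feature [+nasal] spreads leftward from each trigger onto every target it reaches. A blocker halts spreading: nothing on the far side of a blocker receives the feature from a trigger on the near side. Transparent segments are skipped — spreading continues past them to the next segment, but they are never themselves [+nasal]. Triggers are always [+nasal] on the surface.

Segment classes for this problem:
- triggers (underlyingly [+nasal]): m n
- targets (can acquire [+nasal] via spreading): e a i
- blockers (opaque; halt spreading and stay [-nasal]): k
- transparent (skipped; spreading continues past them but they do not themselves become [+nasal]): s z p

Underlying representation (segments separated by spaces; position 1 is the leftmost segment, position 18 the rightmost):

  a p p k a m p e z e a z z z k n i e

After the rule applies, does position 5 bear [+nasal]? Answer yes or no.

From /m/ at 6 leftward: 5 /a/ → [+nasal]; 4 /k/ blocks.
From /n/ at 16 leftward: 15 /k/ blocks.
Targets with no active source: positions 1 8 10 11 17 18 stay [-nasal].
[+nasal] positions on the surface: 5 6 16.

yes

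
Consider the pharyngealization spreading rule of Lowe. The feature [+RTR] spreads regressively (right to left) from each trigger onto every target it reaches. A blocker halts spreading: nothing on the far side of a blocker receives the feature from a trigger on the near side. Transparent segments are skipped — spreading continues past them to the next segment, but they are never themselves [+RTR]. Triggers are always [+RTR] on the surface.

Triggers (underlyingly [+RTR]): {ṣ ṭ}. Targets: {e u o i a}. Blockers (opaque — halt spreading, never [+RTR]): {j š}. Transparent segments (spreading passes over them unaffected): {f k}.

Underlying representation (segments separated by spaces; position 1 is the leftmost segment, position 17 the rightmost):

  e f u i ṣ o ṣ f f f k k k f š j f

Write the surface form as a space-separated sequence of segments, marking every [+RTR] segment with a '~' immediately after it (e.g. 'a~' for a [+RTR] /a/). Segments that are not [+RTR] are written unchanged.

e~ f u~ i~ ṣ~ o~ ṣ~ f f f k k k f š j f

From /ṣ/ at 5 leftward: 4 /i/ → [+RTR]; 3 /u/ → [+RTR]; 2 /f/ transparent; 1 /e/ → [+RTR]; word edge.
From /ṣ/ at 7 leftward: 6 /o/ → [+RTR]; 5 /ṣ/ is itself a trigger — this domain ends here.
[+RTR] positions on the surface: 1 3 4 5 6 7.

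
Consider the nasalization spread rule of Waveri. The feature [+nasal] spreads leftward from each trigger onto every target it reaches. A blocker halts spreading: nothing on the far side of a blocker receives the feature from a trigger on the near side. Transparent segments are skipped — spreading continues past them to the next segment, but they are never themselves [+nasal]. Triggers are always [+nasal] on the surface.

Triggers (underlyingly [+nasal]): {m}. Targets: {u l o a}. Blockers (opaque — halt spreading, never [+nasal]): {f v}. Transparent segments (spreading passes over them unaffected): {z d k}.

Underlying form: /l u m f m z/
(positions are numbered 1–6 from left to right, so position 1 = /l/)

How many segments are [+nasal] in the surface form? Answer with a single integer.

From /m/ at 3 leftward: 2 /u/ → [+nasal]; 1 /l/ → [+nasal]; word edge.
From /m/ at 5 leftward: 4 /f/ blocks.
[+nasal] positions on the surface: 1 2 3 5.

4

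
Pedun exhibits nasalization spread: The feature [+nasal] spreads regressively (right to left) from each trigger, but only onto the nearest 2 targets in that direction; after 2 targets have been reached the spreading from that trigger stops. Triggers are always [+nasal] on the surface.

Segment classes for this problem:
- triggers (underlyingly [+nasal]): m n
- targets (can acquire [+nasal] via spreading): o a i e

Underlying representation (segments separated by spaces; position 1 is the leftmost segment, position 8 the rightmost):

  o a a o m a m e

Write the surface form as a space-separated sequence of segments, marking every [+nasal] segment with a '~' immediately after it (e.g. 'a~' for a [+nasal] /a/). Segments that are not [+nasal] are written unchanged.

o a a~ o~ m~ a~ m~ e

From /m/ at 5 leftward: 4 /o/ → [+nasal]; 3 /a/ → [+nasal]; bound reached.
From /m/ at 7 leftward: 6 /a/ → [+nasal]; 5 /m/ is itself a trigger — this domain ends here.
Targets with no active source: positions 1 2 8 stay [-nasal].
[+nasal] positions on the surface: 3 4 5 6 7.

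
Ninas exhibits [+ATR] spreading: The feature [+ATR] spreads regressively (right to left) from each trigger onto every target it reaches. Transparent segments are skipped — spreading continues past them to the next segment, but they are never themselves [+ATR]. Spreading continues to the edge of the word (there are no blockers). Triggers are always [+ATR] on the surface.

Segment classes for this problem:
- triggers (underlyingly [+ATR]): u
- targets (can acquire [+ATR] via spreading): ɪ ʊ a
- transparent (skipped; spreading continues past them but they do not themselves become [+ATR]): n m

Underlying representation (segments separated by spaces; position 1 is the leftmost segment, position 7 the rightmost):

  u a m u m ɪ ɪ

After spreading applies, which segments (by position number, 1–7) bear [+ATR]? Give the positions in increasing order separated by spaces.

1 2 4

From /u/ at 1 leftward: word edge.
From /u/ at 4 leftward: 3 /m/ transparent; 2 /a/ → [+ATR]; 1 /u/ is itself a trigger — this domain ends here.
Targets with no active source: positions 6 7 stay [-ATR].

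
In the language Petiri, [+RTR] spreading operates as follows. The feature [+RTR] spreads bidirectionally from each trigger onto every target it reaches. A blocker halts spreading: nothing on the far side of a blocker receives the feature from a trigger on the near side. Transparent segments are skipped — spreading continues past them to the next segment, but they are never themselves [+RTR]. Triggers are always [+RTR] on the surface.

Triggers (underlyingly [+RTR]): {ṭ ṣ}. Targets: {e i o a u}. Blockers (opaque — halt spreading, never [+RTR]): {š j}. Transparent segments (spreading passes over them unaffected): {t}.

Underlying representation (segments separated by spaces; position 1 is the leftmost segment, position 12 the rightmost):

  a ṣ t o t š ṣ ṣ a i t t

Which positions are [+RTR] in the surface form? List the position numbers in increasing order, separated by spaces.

From /ṣ/ at 2 rightward: 3 /t/ transparent; 4 /o/ → [+RTR]; 5 /t/ transparent; 6 /š/ blocks.
From /ṣ/ at 2 leftward: 1 /a/ → [+RTR]; word edge.
From /ṣ/ at 7 rightward: 8 /ṣ/ is itself a trigger — this domain ends here.
From /ṣ/ at 7 leftward: 6 /š/ blocks.
From /ṣ/ at 8 rightward: 9 /a/ → [+RTR]; 10 /i/ → [+RTR]; 11 /t/ transparent; 12 /t/ transparent; word edge.
From /ṣ/ at 8 leftward: 7 /ṣ/ is itself a trigger — this domain ends here.

1 2 4 7 8 9 10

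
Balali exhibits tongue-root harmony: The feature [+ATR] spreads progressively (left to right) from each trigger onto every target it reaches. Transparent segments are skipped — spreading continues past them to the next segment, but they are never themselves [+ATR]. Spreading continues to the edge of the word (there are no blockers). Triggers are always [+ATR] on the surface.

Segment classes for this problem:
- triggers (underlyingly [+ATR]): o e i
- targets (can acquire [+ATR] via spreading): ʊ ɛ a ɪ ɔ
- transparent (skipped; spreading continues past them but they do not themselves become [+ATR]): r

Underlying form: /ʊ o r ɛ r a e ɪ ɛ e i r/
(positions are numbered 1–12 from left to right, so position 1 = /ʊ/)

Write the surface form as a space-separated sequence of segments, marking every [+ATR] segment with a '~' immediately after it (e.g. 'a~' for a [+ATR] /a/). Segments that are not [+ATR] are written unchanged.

From /o/ at 2 rightward: 3 /r/ transparent; 4 /ɛ/ → [+ATR]; 5 /r/ transparent; 6 /a/ → [+ATR]; 7 /e/ is itself a trigger — this domain ends here.
From /e/ at 7 rightward: 8 /ɪ/ → [+ATR]; 9 /ɛ/ → [+ATR]; 10 /e/ is itself a trigger — this domain ends here.
From /e/ at 10 rightward: 11 /i/ is itself a trigger — this domain ends here.
From /i/ at 11 rightward: 12 /r/ transparent; word edge.
Target with no active source: position 1 stays [-ATR].
[+ATR] positions on the surface: 2 4 6 7 8 9 10 11.

ʊ o~ r ɛ~ r a~ e~ ɪ~ ɛ~ e~ i~ r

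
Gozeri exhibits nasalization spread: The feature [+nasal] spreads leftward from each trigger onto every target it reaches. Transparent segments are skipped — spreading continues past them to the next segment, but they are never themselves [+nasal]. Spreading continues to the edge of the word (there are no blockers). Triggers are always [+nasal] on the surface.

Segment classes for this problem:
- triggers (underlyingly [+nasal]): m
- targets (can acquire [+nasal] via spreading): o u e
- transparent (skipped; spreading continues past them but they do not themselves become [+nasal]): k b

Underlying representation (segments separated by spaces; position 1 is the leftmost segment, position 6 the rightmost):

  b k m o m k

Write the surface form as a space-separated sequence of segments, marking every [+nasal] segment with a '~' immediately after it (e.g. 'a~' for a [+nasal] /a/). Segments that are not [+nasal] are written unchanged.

b k m~ o~ m~ k

From /m/ at 3 leftward: 2 /k/ transparent; 1 /b/ transparent; word edge.
From /m/ at 5 leftward: 4 /o/ → [+nasal]; 3 /m/ is itself a trigger — this domain ends here.
[+nasal] positions on the surface: 3 4 5.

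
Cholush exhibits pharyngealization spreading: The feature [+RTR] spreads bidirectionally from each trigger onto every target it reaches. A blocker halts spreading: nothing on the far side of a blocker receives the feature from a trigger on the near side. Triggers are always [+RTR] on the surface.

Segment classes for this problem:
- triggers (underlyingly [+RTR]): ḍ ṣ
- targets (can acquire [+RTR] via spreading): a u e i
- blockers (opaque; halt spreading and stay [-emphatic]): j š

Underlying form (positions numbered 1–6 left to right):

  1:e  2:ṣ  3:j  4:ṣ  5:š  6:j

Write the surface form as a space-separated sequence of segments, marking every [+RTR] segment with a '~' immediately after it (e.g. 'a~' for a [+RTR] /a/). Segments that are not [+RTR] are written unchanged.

From /ṣ/ at 2 rightward: 3 /j/ blocks.
From /ṣ/ at 2 leftward: 1 /e/ → [+RTR]; word edge.
From /ṣ/ at 4 rightward: 5 /š/ blocks.
From /ṣ/ at 4 leftward: 3 /j/ blocks.
[+RTR] positions on the surface: 1 2 4.

e~ ṣ~ j ṣ~ š j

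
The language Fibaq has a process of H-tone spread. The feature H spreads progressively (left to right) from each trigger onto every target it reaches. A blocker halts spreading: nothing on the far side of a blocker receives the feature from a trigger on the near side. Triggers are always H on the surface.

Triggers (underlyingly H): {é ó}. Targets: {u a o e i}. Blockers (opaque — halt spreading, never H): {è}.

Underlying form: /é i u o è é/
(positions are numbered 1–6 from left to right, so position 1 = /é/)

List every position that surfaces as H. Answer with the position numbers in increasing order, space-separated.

From /é/ at 1 rightward: 2 /i/ → H; 3 /u/ → H; 4 /o/ → H; 5 /è/ blocks.
From /é/ at 6 rightward: word edge.

1 2 3 4 6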